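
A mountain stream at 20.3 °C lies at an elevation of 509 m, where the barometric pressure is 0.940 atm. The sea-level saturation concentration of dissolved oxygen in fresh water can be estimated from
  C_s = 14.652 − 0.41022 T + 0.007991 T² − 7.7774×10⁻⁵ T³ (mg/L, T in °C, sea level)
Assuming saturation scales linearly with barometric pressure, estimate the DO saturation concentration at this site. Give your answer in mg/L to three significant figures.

C_s ≈ 8.43 mg/L

At sea level: C_s = 14.652 − 0.41022×20.3 + 0.007991×20.3² − 7.7774×10⁻⁵×20.3³ = 8.967 mg/L.
Pressure correction: C_s' = 8.967 × 0.940 = 8.429 mg/L.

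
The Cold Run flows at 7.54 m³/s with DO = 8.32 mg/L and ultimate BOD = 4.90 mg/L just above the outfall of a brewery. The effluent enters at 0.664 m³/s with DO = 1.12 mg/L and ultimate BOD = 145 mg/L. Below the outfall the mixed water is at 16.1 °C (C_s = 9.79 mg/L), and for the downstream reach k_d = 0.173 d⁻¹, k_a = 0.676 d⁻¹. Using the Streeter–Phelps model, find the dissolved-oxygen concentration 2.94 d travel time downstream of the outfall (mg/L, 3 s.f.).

Mixed DO = (7.54×8.32 + 0.664×1.12)/(7.54+0.664) = 63.48/8.204 = 7.737 mg/L.
Mixed L₀ = (7.54×4.90 + 0.664×145)/(8.204) = 133.2/8.204 = 16.24 mg/L.
Initial deficit D₀ = C_s − DO₀ = 9.79 − 7.737 = 2.053 mg/L.
D(2.94) = [0.173×16.24/(0.676−0.173)](e^(−0.173×2.94) − e^(−0.676×2.94)) + 2.053 e^(−0.676×2.94)
= 5.585 × (0.6013 − 0.1370) + 2.053 × 0.1370 = 2.874 mg/L.
DO = 9.79 − 2.874 = 6.916 mg/L.

DO ≈ 6.92 mg/L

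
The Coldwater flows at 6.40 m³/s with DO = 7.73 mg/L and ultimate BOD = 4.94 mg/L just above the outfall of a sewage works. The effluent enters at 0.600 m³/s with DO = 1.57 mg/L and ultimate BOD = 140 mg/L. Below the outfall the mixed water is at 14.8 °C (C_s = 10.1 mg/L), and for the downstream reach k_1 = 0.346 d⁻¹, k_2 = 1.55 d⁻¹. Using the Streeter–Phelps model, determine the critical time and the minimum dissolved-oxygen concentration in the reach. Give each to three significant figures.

Mixed DO = (6.40×7.73 + 0.600×1.57)/(6.40+0.600) = 50.41/7.000 = 7.202 mg/L.
Mixed L₀ = (6.40×4.94 + 0.600×140)/(7.000) = 115.6/7.000 = 16.52 mg/L.
Initial deficit D₀ = C_s − DO₀ = 10.1 − 7.202 = 2.898 mg/L.
t_c = (1/1.204) ln[(1.55/0.346)(1 − 2.898×1.204/(0.346×16.52))] = 0.8306 × ln(1.745) = 0.4622 d.
D_c = (0.346/1.55) × 16.52 × e^(−0.346×0.4622) = 0.2232 × 16.52 × 0.8522 = 3.142 mg/L.
Minimum DO = 10.1 − 3.142 = 6.958 mg/L.

t_c ≈ 0.462 d; minimum DO ≈ 6.96 mg/L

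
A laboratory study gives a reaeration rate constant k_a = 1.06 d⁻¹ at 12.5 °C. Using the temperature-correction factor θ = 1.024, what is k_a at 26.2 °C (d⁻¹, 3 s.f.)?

k_a(T₂) = k_a(T₁) · θ^(T₂−T₁) = 1.06 × 1.024^(26.2−12.5)
= 1.06 × 1.024^13.7 = 1.06 × 1.384 = 1.467 d⁻¹.

k_a ≈ 1.47 d⁻¹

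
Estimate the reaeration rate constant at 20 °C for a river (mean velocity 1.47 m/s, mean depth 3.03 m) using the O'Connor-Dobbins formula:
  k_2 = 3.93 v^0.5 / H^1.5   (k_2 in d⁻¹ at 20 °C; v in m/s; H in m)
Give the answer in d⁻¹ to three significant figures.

k_2 ≈ 0.903 d⁻¹

k_2 = 3.93 × 1.47^0.5 / 3.03^1.5 = 3.93 × 1.212 / 5.274 = 0.9034 d⁻¹.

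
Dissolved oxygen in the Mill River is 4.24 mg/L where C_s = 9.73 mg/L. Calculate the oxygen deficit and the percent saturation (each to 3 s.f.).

D ≈ 5.49 mg/L; 43.6 % saturation

D = C_s − C = 9.73 − 4.24 = 5.49 mg/L.
% saturation = 4.24/9.73 × 100 = 43.6 %.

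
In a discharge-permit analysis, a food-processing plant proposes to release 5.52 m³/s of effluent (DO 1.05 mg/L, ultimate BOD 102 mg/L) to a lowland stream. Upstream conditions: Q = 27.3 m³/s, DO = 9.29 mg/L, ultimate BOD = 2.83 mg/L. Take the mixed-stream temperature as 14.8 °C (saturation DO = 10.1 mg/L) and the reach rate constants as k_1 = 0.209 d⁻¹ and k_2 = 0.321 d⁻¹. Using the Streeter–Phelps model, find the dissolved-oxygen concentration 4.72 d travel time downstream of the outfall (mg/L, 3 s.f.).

DO ≈ 4.04 mg/L

Mixed DO = (27.3×9.29 + 5.52×1.05)/(27.3+5.52) = 259.4/32.82 = 7.904 mg/L.
Mixed L₀ = (27.3×2.83 + 5.52×102)/(32.82) = 640.3/32.82 = 19.51 mg/L.
Initial deficit D₀ = C_s − DO₀ = 10.1 − 7.904 = 2.196 mg/L.
D(4.72) = [0.209×19.51/(0.321−0.209)](e^(−0.209×4.72) − e^(−0.321×4.72)) + 2.196 e^(−0.321×4.72)
= 36.41 × (0.3729 − 0.2198) + 2.196 × 0.2198 = 6.057 mg/L.
DO = 10.1 − 6.057 = 4.043 mg/L.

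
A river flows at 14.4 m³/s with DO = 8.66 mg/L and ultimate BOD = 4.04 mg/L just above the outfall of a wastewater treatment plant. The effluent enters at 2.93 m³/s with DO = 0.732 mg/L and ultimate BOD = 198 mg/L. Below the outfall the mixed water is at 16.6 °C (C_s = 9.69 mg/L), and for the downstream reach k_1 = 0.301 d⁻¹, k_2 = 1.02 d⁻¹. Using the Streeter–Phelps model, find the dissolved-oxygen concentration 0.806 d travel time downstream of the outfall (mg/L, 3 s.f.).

Mixed DO = (14.4×8.66 + 2.93×0.732)/(14.4+2.93) = 126.8/17.33 = 7.320 mg/L.
Mixed L₀ = (14.4×4.04 + 2.93×198)/(17.33) = 638.3/17.33 = 36.83 mg/L.
Initial deficit D₀ = C_s − DO₀ = 9.69 − 7.320 = 2.370 mg/L.
D(0.806) = [0.301×36.83/(1.02−0.301)](e^(−0.301×0.806) − e^(−1.02×0.806)) + 2.370 e^(−1.02×0.806)
= 15.42 × (0.7846 − 0.4395) + 2.370 × 0.4395 = 6.363 mg/L.
DO = 9.69 − 6.363 = 3.327 mg/L.

DO ≈ 3.33 mg/L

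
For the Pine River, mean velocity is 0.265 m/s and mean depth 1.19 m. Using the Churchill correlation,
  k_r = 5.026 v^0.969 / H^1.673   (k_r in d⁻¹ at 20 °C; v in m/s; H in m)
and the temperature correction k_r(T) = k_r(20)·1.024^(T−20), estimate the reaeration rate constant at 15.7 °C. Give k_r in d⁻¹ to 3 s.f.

k_r ≈ 0.937 d⁻¹

k_r(20) = 5.026 × 0.265^0.969 / 1.19^1.673 = 5.026 × 0.2761 / 1.338 = 1.037 d⁻¹.
k_r(15.7) = 1.037 × 1.024^(15.7−20) = 1.037 × 0.9030 = 0.9368 d⁻¹.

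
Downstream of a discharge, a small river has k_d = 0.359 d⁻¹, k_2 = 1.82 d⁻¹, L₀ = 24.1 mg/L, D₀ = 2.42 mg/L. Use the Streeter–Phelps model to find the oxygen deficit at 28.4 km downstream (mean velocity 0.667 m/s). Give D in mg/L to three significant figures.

D ≈ 3.53 mg/L

Travel time t = x/v = 28.4 km / (0.667 m/s) = 28400 m / 0.667 m/s = 42580 s = 0.4928 d.
k_d L₀/(k_2−k_d) = 0.359×24.1/(1.82−0.359) = 8.652/1.461 = 5.922 mg/L.
e^(−k_d t) = e^(−0.359×0.4928) = 0.8378; e^(−k_2 t) = e^(−1.82×0.4928) = 0.4078.
D = 5.922 × (0.8378 − 0.4078) + 2.42 × 0.4078 = 2.547 + 0.9869 = 3.533 mg/L.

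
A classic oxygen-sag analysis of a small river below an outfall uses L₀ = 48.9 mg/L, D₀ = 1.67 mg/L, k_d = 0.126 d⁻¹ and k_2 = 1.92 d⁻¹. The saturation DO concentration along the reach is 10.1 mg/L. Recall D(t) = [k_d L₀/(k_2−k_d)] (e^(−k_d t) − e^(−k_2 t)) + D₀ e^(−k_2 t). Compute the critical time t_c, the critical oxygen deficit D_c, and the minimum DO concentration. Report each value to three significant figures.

At the critical point dD/dt = 0, so k_d L₀ e^(−k_d t) = k_2 D. Substituting D(t) from the Streeter–Phelps equation and solving for t gives
t_c = ln[(k_2/k_d)(1 − D₀(k_2−k_d)/(k_d L₀))] / (k_2−k_d).
Here k_2−k_d = 1.794 d⁻¹ and 1 − D₀(k_2−k_d)/(k_d L₀) = 1 − 1.67×1.794/(0.126×48.9) = 0.5138, so
t_c = ln(15.24 × 0.5138) / 1.794 = 2.058 / 1.794 = 1.147 d.
D_c = (k_d/k_2) L₀ e^(−k_d t_c) = (0.126/1.92) × 48.9 × e^(−0.126×1.147) = 0.06563 × 48.9 × 0.8654 = 2.777 mg/L.
Minimum DO = C_s − D_c = 10.1 − 2.777 = 7.323 mg/L.

t_c ≈ 1.15 d; D_c ≈ 2.78 mg/L; min DO ≈ 7.32 mg/L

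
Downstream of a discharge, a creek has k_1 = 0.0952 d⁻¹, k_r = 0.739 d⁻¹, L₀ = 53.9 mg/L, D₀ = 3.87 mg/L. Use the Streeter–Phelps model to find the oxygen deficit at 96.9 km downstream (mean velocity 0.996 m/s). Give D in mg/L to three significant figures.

D ≈ 5.38 mg/L

Travel time t = x/v = 96.9 km / (0.996 m/s) = 96900 m / 0.996 m/s = 97290 s = 1.126 d.
k_1 L₀/(k_r−k_1) = 0.0952×53.9/(0.739−0.0952) = 5.131/0.6438 = 7.970 mg/L.
e^(−k_1 t) = e^(−0.0952×1.126) = 0.8983; e^(−k_r t) = e^(−0.739×1.126) = 0.4351.
D = 7.970 × (0.8983 − 0.4351) + 3.87 × 0.4351 = 3.692 + 1.684 = 5.376 mg/L.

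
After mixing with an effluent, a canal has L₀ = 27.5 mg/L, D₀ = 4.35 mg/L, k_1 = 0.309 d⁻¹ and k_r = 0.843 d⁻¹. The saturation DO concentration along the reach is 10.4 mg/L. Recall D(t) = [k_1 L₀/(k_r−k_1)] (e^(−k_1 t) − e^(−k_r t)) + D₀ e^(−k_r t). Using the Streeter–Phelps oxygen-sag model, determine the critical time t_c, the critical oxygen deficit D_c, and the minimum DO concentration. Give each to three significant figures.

At the critical point dD/dt = 0, so k_1 L₀ e^(−k_1 t) = k_r D. Substituting D(t) from the Streeter–Phelps equation and solving for t gives
t_c = ln[(k_r/k_1)(1 − D₀(k_r−k_1)/(k_1 L₀))] / (k_r−k_1).
Here k_r−k_1 = 0.5340 d⁻¹ and 1 − D₀(k_r−k_1)/(k_1 L₀) = 1 − 4.35×0.5340/(0.309×27.5) = 0.7266, so
t_c = ln(2.728 × 0.7266) / 0.5340 = 0.6843 / 0.5340 = 1.281 d.
L(t_c) = L₀ e^(−k_1 t_c) = 27.5 × 0.6730 = 18.51 mg/L, and at the critical point k_r D_c = k_1 L, so D_c = (0.309/0.843) × 18.51 = 6.784 mg/L.
Minimum DO = C_s − D_c = 10.4 − 6.784 = 3.616 mg/L.

t_c ≈ 1.28 d; D_c ≈ 6.78 mg/L; min DO ≈ 3.62 mg/L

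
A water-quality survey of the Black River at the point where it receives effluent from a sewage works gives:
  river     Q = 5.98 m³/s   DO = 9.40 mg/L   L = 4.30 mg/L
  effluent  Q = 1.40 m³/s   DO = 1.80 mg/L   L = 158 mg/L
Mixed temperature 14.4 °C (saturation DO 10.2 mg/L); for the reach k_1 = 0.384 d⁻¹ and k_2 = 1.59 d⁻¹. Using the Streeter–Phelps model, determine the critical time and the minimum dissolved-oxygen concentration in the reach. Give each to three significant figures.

t_c ≈ 0.982 d; minimum DO ≈ 4.66 mg/L

Mixed DO = (5.98×9.40 + 1.40×1.80)/(5.98+1.40) = 58.73/7.380 = 7.958 mg/L.
Mixed L₀ = (5.98×4.30 + 1.40×158)/(7.380) = 246.9/7.380 = 33.46 mg/L.
Initial deficit D₀ = C_s − DO₀ = 10.2 − 7.958 = 2.242 mg/L.
t_c = (1/1.206) ln[(1.59/0.384)(1 − 2.242×1.206/(0.384×33.46))] = 0.8292 × ln(3.269) = 0.9822 d.
D_c = (0.384/1.59) × 33.46 × e^(−0.384×0.9822) = 0.2415 × 33.46 × 0.6858 = 5.541 mg/L.
Minimum DO = 10.2 − 5.541 = 4.659 mg/L.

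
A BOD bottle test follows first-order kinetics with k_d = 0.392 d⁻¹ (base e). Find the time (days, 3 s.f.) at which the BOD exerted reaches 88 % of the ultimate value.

y/L₀ = 1 − e^(−k_d t) = 0.88 ⇒ e^(−k_d t) = 0.120
t = −ln(0.120) / 0.392 = 2.120 / 0.392 = 5.409 d.

t ≈ 5.41 d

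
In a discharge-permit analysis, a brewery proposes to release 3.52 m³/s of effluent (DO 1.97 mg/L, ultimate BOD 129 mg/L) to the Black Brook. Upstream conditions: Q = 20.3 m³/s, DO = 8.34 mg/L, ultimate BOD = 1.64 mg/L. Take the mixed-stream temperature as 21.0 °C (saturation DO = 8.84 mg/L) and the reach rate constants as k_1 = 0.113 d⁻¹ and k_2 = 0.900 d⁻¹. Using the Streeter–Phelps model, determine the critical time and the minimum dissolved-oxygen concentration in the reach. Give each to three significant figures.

Mixed DO = (20.3×8.34 + 3.52×1.97)/(20.3+3.52) = 176.2/23.82 = 7.399 mg/L.
Mixed L₀ = (20.3×1.64 + 3.52×129)/(23.82) = 487.4/23.82 = 20.46 mg/L.
Initial deficit D₀ = C_s − DO₀ = 8.84 − 7.399 = 1.441 mg/L.
t_c = (1/0.7870) ln[(0.900/0.113)(1 − 1.441×0.7870/(0.113×20.46))] = 1.271 × ln(4.057) = 1.779 d.
D_c = (0.113/0.900) × 20.46 × e^(−0.113×1.779) = 0.1256 × 20.46 × 0.8178 = 2.101 mg/L.
Minimum DO = 8.84 − 2.101 = 6.739 mg/L.

t_c ≈ 1.78 d; minimum DO ≈ 6.74 mg/L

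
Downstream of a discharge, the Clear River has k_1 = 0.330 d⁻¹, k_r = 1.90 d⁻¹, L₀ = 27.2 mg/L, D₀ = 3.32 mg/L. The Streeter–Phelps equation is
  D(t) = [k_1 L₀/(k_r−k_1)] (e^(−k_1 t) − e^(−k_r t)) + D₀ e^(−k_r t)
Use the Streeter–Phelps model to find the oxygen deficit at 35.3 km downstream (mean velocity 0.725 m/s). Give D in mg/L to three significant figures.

D ≈ 3.93 mg/L

Travel time t = x/v = 35.3 km / (0.725 m/s) = 35300 m / 0.725 m/s = 48690 s = 0.5635 d.
k_1 L₀/(k_r−k_1) = 0.330×27.2/(1.90−0.330) = 8.976/1.570 = 5.717 mg/L.
e^(−k_1 t) = e^(−0.330×0.5635) = 0.8303; e^(−k_r t) = e^(−1.90×0.5635) = 0.3428.
D = 5.717 × (0.8303 − 0.3428) + 3.32 × 0.3428 = 2.787 + 1.138 = 3.925 mg/L.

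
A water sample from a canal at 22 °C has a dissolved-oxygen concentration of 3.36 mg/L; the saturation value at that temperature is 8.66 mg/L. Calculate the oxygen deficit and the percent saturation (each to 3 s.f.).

D ≈ 5.30 mg/L; 38.8 % saturation

D = C_s − C = 8.66 − 3.36 = 5.30 mg/L.
% saturation = 3.36/8.66 × 100 = 38.8 %.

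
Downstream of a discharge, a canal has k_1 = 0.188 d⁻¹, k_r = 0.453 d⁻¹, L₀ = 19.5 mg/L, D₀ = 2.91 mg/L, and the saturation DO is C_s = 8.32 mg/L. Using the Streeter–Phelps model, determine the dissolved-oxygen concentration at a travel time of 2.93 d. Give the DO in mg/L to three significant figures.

k_1 L₀/(k_r−k_1) = 0.188×19.5/(0.453−0.188) = 3.666/0.2650 = 13.83 mg/L.
e^(−k_1 t) = e^(−0.188×2.930) = 0.5765; e^(−k_r t) = e^(−0.453×2.930) = 0.2652.
D = 13.83 × (0.5765 − 0.2652) + 2.91 × 0.2652 = 4.306 + 0.7717 = 5.078 mg/L.
DO = C_s − D = 8.32 − 5.078 = 3.242 mg/L.

DO ≈ 3.24 mg/L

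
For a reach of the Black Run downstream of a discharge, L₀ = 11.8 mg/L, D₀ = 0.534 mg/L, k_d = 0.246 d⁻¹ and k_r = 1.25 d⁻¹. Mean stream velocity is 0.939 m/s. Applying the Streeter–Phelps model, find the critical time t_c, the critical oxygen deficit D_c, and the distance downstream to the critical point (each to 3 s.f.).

t_c ≈ 1.42 d; D_c ≈ 1.64 mg/L; x_c ≈ 115 km

With k_r/k_d = 5.081 and 1 − D₀(k_r−k_d)/(k_d L₀) = 0.8153,
t_c = ln(5.081 × 0.8153) / (1.25 − 0.246) = ln(4.143) / 1.004 = 1.421/1.004 = 1.416 d.
L(t_c) = L₀ e^(−k_d t_c) = 11.8 × 0.7059 = 8.330 mg/L, and at the critical point k_r D_c = k_d L, so D_c = (0.246/1.25) × 8.330 = 1.639 mg/L.
x_c = v t_c = 0.939 m/s × 1.416 d × 86400 s/d = 114900 m ≈ 115 km.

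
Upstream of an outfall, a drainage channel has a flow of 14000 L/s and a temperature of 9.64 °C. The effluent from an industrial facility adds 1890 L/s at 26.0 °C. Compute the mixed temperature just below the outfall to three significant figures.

Flow-weighted mixing: C = (Q_r C_r + Q_w C_w)/(Q_r + Q_w)
= (14000×9.64 + 1890×26.0)/(14000 + 1890) = 184100/15890 = 11.59 °C.

11.6 °C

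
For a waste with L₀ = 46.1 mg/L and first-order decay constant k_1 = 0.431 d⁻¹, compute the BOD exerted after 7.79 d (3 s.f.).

y_t = L₀(1 − e^(−k_1 t)) = 46.1 × (1 − e^(−0.431×7.79))
= 46.1 × (1 − 0.03482) = 46.1 × 0.9652 = 44.49 mg/L.

y ≈ 44.5 mg/L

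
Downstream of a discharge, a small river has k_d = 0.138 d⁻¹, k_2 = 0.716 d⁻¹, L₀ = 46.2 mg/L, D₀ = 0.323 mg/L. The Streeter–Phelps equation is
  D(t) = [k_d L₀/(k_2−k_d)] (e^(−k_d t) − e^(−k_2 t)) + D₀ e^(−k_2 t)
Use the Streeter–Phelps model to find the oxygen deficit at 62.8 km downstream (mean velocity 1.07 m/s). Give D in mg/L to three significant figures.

Travel time t = x/v = 62.8 km / (1.07 m/s) = 62800 m / 1.07 m/s = 58690 s = 0.6793 d.
k_d L₀/(k_2−k_d) = 0.138×46.2/(0.716−0.138) = 6.376/0.5780 = 11.03 mg/L.
e^(−k_d t) = e^(−0.138×0.6793) = 0.9105; e^(−k_2 t) = e^(−0.716×0.6793) = 0.6148.
D = 11.03 × (0.9105 − 0.6148) + 0.323 × 0.6148 = 3.261 + 0.1986 = 3.460 mg/L.

D ≈ 3.46 mg/L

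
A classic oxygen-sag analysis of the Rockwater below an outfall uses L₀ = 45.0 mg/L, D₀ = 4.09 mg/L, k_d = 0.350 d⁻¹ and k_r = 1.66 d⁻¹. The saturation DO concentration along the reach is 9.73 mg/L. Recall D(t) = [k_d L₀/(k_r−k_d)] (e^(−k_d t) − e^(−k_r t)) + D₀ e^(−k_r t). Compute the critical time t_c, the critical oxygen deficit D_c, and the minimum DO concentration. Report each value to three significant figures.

t_c ≈ 0.871 d; D_c ≈ 7.00 mg/L; min DO ≈ 2.73 mg/L

t_c = [1/(k_r−k_d)] ln[(k_r/k_d)(1 − D₀(k_r−k_d)/(k_d L₀))]
= [1/(1.66−0.350)] ln[(1.66/0.350)(1 − 4.09×1.310/(0.350×45.0))]
= (1/1.310) ln[4.743 × 0.6598] = 0.7634 × ln(3.129) = 0.7634 × 1.141 = 0.8709 d.
L(t_c) = L₀ e^(−k_d t_c) = 45.0 × 0.7373 = 33.18 mg/L, and at the critical point k_r D_c = k_d L, so D_c = (0.350/1.66) × 33.18 = 6.995 mg/L.
Minimum DO = C_s − D_c = 9.73 − 6.995 = 2.735 mg/L.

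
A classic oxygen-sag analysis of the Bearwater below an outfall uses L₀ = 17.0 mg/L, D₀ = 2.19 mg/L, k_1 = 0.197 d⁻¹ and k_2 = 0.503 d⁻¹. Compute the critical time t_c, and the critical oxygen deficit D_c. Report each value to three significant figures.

t_c ≈ 2.33 d; D_c ≈ 4.20 mg/L

At the critical point dD/dt = 0, so k_1 L₀ e^(−k_1 t) = k_2 D. Substituting D(t) from the Streeter–Phelps equation and solving for t gives
t_c = ln[(k_2/k_1)(1 − D₀(k_2−k_1)/(k_1 L₀))] / (k_2−k_1).
Here k_2−k_1 = 0.3060 d⁻¹ and 1 − D₀(k_2−k_1)/(k_1 L₀) = 1 − 2.19×0.3060/(0.197×17.0) = 0.7999, so
t_c = ln(2.553 × 0.7999) / 0.3060 = 0.7141 / 0.3060 = 2.334 d.
L(t_c) = L₀ e^(−k_1 t_c) = 17.0 × 0.6314 = 10.73 mg/L, and at the critical point k_2 D_c = k_1 L, so D_c = (0.197/0.503) × 10.73 = 4.204 mg/L.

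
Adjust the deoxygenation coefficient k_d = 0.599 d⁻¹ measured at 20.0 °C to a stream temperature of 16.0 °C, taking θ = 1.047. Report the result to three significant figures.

k_d ≈ 0.498 d⁻¹

k_d(T₂) = k_d(T₁) · θ^(T₂−T₁) = 0.599 × 1.047^(16.0−20.0)
= 0.599 × 1.047^-4.00 = 0.599 × 0.8322 = 0.4985 d⁻¹.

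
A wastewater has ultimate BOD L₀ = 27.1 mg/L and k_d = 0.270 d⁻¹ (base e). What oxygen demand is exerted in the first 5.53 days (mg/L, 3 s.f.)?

y ≈ 21.0 mg/L

y_t = L₀(1 − e^(−k_d t)) = 27.1 × (1 − e^(−0.270×5.53))
= 27.1 × (1 − 0.2247) = 27.1 × 0.7753 = 21.01 mg/L.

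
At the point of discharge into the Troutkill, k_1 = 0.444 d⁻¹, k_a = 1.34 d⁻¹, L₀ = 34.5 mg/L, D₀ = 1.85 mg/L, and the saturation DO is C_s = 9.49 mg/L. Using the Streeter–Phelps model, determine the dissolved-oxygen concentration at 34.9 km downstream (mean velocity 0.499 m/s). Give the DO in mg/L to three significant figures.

DO ≈ 2.71 mg/L

Travel time t = x/v = 34.9 km / (0.499 m/s) = 34900 m / 0.499 m/s = 69940 s = 0.8095 d.
k_1 L₀/(k_a−k_1) = 0.444×34.5/(1.34−0.444) = 15.32/0.8960 = 17.10 mg/L.
e^(−k_1 t) = e^(−0.444×0.8095) = 0.6981; e^(−k_a t) = e^(−1.34×0.8095) = 0.3380.
D = 17.10 × (0.6981 − 0.3380) + 1.85 × 0.3380 = 6.156 + 0.6253 = 6.781 mg/L.
DO = C_s − D = 9.49 − 6.781 = 2.709 mg/L.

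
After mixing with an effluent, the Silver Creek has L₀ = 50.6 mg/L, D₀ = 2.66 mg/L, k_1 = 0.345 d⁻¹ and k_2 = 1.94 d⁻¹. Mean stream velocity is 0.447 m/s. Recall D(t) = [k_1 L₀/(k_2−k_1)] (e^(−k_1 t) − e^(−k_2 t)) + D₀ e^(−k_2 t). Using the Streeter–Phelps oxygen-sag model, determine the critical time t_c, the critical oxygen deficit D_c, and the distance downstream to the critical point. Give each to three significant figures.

t_c = [1/(k_2−k_1)] ln[(k_2/k_1)(1 − D₀(k_2−k_1)/(k_1 L₀))]
= [1/(1.94−0.345)] ln[(1.94/0.345)(1 − 2.66×1.595/(0.345×50.6))]
= (1/1.595) ln[5.623 × 0.7570] = 0.6270 × ln(4.257) = 0.6270 × 1.448 = 0.9081 d.
L(t_c) = L₀ e^(−k_1 t_c) = 50.6 × 0.7310 = 36.99 mg/L, and at the critical point k_2 D_c = k_1 L, so D_c = (0.345/1.94) × 36.99 = 6.578 mg/L.
x_c = v t_c = 0.447 m/s × 0.9081 d × 86400 s/d = 35070 m ≈ 35.1 km.

t_c ≈ 0.908 d; D_c ≈ 6.58 mg/L; x_c ≈ 35.1 km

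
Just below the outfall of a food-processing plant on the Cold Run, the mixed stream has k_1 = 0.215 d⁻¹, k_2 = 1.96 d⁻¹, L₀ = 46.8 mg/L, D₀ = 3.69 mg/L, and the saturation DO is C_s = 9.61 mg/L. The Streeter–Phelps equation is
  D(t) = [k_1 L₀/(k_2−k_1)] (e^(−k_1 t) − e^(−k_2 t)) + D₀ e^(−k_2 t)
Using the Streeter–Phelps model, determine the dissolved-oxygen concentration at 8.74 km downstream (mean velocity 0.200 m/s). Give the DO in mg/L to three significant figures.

DO ≈ 5.21 mg/L

Travel time t = x/v = 8.74 km / (0.200 m/s) = 8740 m / 0.200 m/s = 43700 s = 0.5058 d.
k_1 L₀/(k_2−k_1) = 0.215×46.8/(1.96−0.215) = 10.06/1.745 = 5.766 mg/L.
e^(−k_1 t) = e^(−0.215×0.5058) = 0.8970; e^(−k_2 t) = e^(−1.96×0.5058) = 0.3711.
D = 5.766 × (0.8970 − 0.3711) + 3.69 × 0.3711 = 3.032 + 1.369 = 4.402 mg/L.
DO = C_s − D = 9.61 − 4.402 = 5.208 mg/L.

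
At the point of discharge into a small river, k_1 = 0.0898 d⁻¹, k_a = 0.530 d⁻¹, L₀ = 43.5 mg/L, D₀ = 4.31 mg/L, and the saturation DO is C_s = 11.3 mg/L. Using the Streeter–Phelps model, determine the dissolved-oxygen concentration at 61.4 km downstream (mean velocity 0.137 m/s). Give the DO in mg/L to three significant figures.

Travel time t = x/v = 61.4 km / (0.137 m/s) = 61400 m / 0.137 m/s = 448200 s = 5.187 d.
k_1 L₀/(k_a−k_1) = 0.0898×43.5/(0.530−0.0898) = 3.906/0.4402 = 8.874 mg/L.
e^(−k_1 t) = e^(−0.0898×5.187) = 0.6276; e^(−k_a t) = e^(−0.530×5.187) = 0.06398.
D = 8.874 × (0.6276 − 0.06398) + 4.31 × 0.06398 = 5.002 + 0.2757 = 5.278 mg/L.
DO = C_s − D = 11.3 − 5.278 = 6.022 mg/L.

DO ≈ 6.02 mg/L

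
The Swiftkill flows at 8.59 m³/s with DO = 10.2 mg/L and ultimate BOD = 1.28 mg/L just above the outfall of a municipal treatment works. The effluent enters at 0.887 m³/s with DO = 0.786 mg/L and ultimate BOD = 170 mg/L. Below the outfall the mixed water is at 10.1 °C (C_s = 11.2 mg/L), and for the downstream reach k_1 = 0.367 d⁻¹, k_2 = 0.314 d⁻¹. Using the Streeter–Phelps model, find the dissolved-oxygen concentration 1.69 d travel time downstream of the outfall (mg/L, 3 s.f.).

Mixed DO = (8.59×10.2 + 0.887×0.786)/(8.59+0.887) = 88.32/9.477 = 9.319 mg/L.
Mixed L₀ = (8.59×1.28 + 0.887×170)/(9.477) = 161.8/9.477 = 17.07 mg/L.
Initial deficit D₀ = C_s − DO₀ = 11.2 − 9.319 = 1.881 mg/L.
D(1.69) = [0.367×17.07/(0.314−0.367)](e^(−0.367×1.69) − e^(−0.314×1.69)) + 1.881 e^(−0.314×1.69)
= -118.2 × (0.5378 − 0.5882) + 1.881 × 0.5882 = 7.064 mg/L.
DO = 11.2 − 7.064 = 4.136 mg/L.

DO ≈ 4.14 mg/L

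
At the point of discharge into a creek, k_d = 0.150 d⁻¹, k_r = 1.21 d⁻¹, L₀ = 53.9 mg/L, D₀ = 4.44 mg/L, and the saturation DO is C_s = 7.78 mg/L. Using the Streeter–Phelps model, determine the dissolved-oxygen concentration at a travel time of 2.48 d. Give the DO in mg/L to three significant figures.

DO ≈ 2.68 mg/L

k_d L₀/(k_r−k_d) = 0.150×53.9/(1.21−0.150) = 8.085/1.060 = 7.627 mg/L.
e^(−k_d t) = e^(−0.150×2.480) = 0.6894; e^(−k_r t) = e^(−1.21×2.480) = 0.04975.
D = 7.627 × (0.6894 − 0.04975) + 4.44 × 0.04975 = 4.879 + 0.2209 = 5.099 mg/L.
DO = C_s − D = 7.78 − 5.099 = 2.681 mg/L.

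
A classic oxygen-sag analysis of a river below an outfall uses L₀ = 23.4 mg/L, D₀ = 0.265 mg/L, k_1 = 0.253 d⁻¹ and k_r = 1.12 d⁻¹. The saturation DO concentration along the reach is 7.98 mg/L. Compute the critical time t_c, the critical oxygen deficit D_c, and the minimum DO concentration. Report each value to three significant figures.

t_c = [1/(k_r−k_1)] ln[(k_r/k_1)(1 − D₀(k_r−k_1)/(k_1 L₀))]
= [1/(1.12−0.253)] ln[(1.12/0.253)(1 − 0.265×0.8670/(0.253×23.4))]
= (1/0.8670) ln[4.427 × 0.9612] = 1.153 × ln(4.255) = 1.153 × 1.448 = 1.670 d.
D_c = (k_1/k_r) L₀ e^(−k_1 t_c) = (0.253/1.12) × 23.4 × e^(−0.253×1.670) = 0.2259 × 23.4 × 0.6554 = 3.464 mg/L.
Minimum DO = C_s − D_c = 7.98 − 3.464 = 4.516 mg/L.

t_c ≈ 1.67 d; D_c ≈ 3.46 mg/L; min DO ≈ 4.52 mg/L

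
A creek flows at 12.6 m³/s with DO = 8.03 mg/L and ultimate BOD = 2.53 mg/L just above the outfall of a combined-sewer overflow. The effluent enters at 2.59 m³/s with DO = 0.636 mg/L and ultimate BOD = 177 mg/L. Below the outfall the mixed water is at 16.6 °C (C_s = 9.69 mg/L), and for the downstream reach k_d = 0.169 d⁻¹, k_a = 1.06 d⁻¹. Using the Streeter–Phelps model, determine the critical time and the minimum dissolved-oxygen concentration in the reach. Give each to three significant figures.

t_c ≈ 1.33 d; minimum DO ≈ 5.58 mg/L

Mixed DO = (12.6×8.03 + 2.59×0.636)/(12.6+2.59) = 102.8/15.19 = 6.769 mg/L.
Mixed L₀ = (12.6×2.53 + 2.59×177)/(15.19) = 490.3/15.19 = 32.28 mg/L.
Initial deficit D₀ = C_s − DO₀ = 9.69 − 6.769 = 2.921 mg/L.
t_c = (1/0.8910) ln[(1.06/0.169)(1 − 2.921×0.8910/(0.169×32.28))] = 1.122 × ln(3.280) = 1.333 d.
D_c = (0.169/1.06) × 32.28 × e^(−0.169×1.333) = 0.1594 × 32.28 × 0.7983 = 4.108 mg/L.
Minimum DO = 9.69 − 4.108 = 5.582 mg/L.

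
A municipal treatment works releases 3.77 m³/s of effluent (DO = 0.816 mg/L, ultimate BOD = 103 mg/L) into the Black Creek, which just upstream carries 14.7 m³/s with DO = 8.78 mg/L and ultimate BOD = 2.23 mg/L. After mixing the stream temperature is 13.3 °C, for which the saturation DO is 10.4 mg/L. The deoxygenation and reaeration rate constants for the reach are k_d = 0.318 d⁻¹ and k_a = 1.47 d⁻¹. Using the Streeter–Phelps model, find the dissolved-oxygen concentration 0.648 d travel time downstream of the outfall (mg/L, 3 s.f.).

Mixed DO = (14.7×8.78 + 3.77×0.816)/(14.7+3.77) = 132.1/18.47 = 7.154 mg/L.
Mixed L₀ = (14.7×2.23 + 3.77×103)/(18.47) = 421.1/18.47 = 22.80 mg/L.
Initial deficit D₀ = C_s − DO₀ = 10.4 − 7.154 = 3.246 mg/L.
D(0.648) = [0.318×22.80/(1.47−0.318)](e^(−0.318×0.648) − e^(−1.47×0.648)) + 3.246 e^(−1.47×0.648)
= 6.293 × (0.8138 − 0.3858) + 3.246 × 0.3858 = 3.946 mg/L.
DO = 10.4 − 3.946 = 6.454 mg/L.

DO ≈ 6.45 mg/L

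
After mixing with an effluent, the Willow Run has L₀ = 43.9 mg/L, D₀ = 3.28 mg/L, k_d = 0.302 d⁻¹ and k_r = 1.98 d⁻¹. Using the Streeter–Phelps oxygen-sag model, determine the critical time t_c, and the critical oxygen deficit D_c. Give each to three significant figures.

t_c ≈ 0.801 d; D_c ≈ 5.26 mg/L

t_c = [1/(k_r−k_d)] ln[(k_r/k_d)(1 − D₀(k_r−k_d)/(k_d L₀))]
= [1/(1.98−0.302)] ln[(1.98/0.302)(1 − 3.28×1.678/(0.302×43.9))]
= (1/1.678) ln[6.556 × 0.5849] = 0.5959 × ln(3.835) = 0.5959 × 1.344 = 0.8010 d.
D_c = (k_d/k_r) L₀ e^(−k_d t_c) = (0.302/1.98) × 43.9 × e^(−0.302×0.8010) = 0.1525 × 43.9 × 0.7851 = 5.257 mg/L.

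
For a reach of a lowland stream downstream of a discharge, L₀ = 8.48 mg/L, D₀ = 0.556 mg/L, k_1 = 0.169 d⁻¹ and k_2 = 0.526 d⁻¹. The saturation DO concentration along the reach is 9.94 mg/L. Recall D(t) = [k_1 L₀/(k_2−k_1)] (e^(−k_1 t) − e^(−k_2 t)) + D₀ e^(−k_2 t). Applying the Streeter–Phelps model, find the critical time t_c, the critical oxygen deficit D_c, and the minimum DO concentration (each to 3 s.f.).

t_c ≈ 2.76 d; D_c ≈ 1.71 mg/L; min DO ≈ 8.23 mg/L

At the critical point dD/dt = 0, so k_1 L₀ e^(−k_1 t) = k_2 D. Substituting D(t) from the Streeter–Phelps equation and solving for t gives
t_c = ln[(k_2/k_1)(1 − D₀(k_2−k_1)/(k_1 L₀))] / (k_2−k_1).
Here k_2−k_1 = 0.3570 d⁻¹ and 1 − D₀(k_2−k_1)/(k_1 L₀) = 1 − 0.556×0.3570/(0.169×8.48) = 0.8615, so
t_c = ln(3.112 × 0.8615) / 0.3570 = 0.9863 / 0.3570 = 2.763 d.
D_c = (k_1/k_2) L₀ e^(−k_1 t_c) = (0.169/0.526) × 8.48 × e^(−0.169×2.763) = 0.3213 × 8.48 × 0.6269 = 1.708 mg/L.
Minimum DO = C_s − D_c = 9.94 − 1.708 = 8.232 mg/L.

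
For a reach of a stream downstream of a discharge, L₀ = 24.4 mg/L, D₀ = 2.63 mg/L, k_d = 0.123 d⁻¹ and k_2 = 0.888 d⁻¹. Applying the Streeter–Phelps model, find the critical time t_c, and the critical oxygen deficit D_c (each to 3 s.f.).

t_c = [1/(k_2−k_d)] ln[(k_2/k_d)(1 − D₀(k_2−k_d)/(k_d L₀))]
= [1/(0.888−0.123)] ln[(0.888/0.123)(1 − 2.63×0.7650/(0.123×24.4))]
= (1/0.7650) ln[7.220 × 0.3296] = 1.307 × ln(2.380) = 1.307 × 0.8670 = 1.133 d.
D_c = (k_d/k_2) L₀ e^(−k_d t_c) = (0.123/0.888) × 24.4 × e^(−0.123×1.133) = 0.1385 × 24.4 × 0.8699 = 2.940 mg/L.

t_c ≈ 1.13 d; D_c ≈ 2.94 mg/L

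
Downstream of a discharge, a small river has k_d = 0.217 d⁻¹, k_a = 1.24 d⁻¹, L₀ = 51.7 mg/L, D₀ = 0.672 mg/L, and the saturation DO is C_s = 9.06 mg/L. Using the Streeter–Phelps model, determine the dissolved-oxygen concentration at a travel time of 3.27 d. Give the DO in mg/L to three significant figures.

DO ≈ 3.84 mg/L

k_d L₀/(k_a−k_d) = 0.217×51.7/(1.24−0.217) = 11.22/1.023 = 10.97 mg/L.
e^(−k_d t) = e^(−0.217×3.270) = 0.4918; e^(−k_a t) = e^(−1.24×3.270) = 0.01734.
D = 10.97 × (0.4918 − 0.01734) + 0.672 × 0.01734 = 5.204 + 0.01165 = 5.215 mg/L.
DO = C_s − D = 9.06 − 5.215 = 3.845 mg/L.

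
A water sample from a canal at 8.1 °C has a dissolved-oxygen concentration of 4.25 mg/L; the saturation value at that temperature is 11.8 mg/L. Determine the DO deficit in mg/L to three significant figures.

D ≈ 7.55 mg/L

D = C_s − C = 11.8 − 4.25 = 7.55 mg/L.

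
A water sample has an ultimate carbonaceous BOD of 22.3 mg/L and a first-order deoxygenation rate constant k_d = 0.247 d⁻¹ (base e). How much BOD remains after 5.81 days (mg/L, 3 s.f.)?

L_t = L₀ e^(−k_d t) = 22.3 × e^(−0.247×5.81) = 22.3 × 0.2381 = 5.310 mg/L.

L ≈ 5.31 mg/L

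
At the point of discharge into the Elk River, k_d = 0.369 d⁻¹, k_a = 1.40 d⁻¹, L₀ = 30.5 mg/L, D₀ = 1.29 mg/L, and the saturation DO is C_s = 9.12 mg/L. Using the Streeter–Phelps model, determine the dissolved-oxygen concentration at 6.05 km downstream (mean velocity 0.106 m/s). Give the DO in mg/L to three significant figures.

Travel time t = x/v = 6.05 km / (0.106 m/s) = 6050 m / 0.106 m/s = 57080 s = 0.6606 d.
k_d L₀/(k_a−k_d) = 0.369×30.5/(1.40−0.369) = 11.25/1.031 = 10.92 mg/L.
e^(−k_d t) = e^(−0.369×0.6606) = 0.7837; e^(−k_a t) = e^(−1.40×0.6606) = 0.3966.
D = 10.92 × (0.7837 − 0.3966) + 1.29 × 0.3966 = 4.225 + 0.5116 = 4.737 mg/L.
DO = C_s − D = 9.12 − 4.737 = 4.383 mg/L.

DO ≈ 4.38 mg/L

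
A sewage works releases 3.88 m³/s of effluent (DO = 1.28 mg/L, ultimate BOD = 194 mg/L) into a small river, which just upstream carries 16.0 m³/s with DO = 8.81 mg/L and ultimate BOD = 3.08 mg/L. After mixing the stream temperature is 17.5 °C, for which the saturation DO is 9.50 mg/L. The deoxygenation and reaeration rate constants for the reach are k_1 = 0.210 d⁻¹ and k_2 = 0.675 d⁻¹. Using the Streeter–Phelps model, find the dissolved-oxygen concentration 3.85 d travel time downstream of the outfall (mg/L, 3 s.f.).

Mixed DO = (16.0×8.81 + 3.88×1.28)/(16.0+3.88) = 145.9/19.88 = 7.340 mg/L.
Mixed L₀ = (16.0×3.08 + 3.88×194)/(19.88) = 802.0/19.88 = 40.34 mg/L.
Initial deficit D₀ = C_s − DO₀ = 9.50 − 7.340 = 2.160 mg/L.
D(3.85) = [0.210×40.34/(0.675−0.210)](e^(−0.210×3.85) − e^(−0.675×3.85)) + 2.160 e^(−0.675×3.85)
= 18.22 × (0.4455 − 0.07437) + 2.160 × 0.07437 = 6.923 mg/L.
DO = 9.50 − 6.923 = 2.577 mg/L.

DO ≈ 2.58 mg/L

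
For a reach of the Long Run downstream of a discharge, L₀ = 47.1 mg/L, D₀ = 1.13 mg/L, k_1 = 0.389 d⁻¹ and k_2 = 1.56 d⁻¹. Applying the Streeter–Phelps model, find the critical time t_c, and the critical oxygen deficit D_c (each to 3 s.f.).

At the critical point dD/dt = 0, so k_1 L₀ e^(−k_1 t) = k_2 D. Substituting D(t) from the Streeter–Phelps equation and solving for t gives
t_c = ln[(k_2/k_1)(1 − D₀(k_2−k_1)/(k_1 L₀))] / (k_2−k_1).
Here k_2−k_1 = 1.171 d⁻¹ and 1 − D₀(k_2−k_1)/(k_1 L₀) = 1 − 1.13×1.171/(0.389×47.1) = 0.9278, so
t_c = ln(4.010 × 0.9278) / 1.171 = 1.314 / 1.171 = 1.122 d.
D_c = (k_1/k_2) L₀ e^(−k_1 t_c) = (0.389/1.56) × 47.1 × e^(−0.389×1.122) = 0.2494 × 47.1 × 0.6463 = 7.591 mg/L.

t_c ≈ 1.12 d; D_c ≈ 7.59 mg/L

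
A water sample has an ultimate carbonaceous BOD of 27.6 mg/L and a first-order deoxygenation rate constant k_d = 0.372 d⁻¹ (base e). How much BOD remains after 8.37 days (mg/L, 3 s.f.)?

L_t = L₀ e^(−k_d t) = 27.6 × e^(−0.372×8.37) = 27.6 × 0.04444 = 1.227 mg/L.

L ≈ 1.23 mg/L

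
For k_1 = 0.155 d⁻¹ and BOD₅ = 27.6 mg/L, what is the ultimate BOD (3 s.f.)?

L₀ ≈ 51.2 mg/L

BOD₅ = L₀(1 − e^(−5k_1)) ⇒ L₀ = BOD₅ / (1 − e^(−5×0.155))
= 27.6 / (1 − 0.4607) = 27.6 / 0.5393 = 51.18 mg/L.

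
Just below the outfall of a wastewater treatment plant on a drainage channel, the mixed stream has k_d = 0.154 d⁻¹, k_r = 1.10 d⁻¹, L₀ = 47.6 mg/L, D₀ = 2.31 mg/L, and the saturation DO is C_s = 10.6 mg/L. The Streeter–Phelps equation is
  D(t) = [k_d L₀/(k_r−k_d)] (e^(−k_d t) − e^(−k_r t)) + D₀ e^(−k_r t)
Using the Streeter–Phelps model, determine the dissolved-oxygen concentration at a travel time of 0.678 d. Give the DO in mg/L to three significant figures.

k_d L₀/(k_r−k_d) = 0.154×47.6/(1.10−0.154) = 7.330/0.9460 = 7.749 mg/L.
e^(−k_d t) = e^(−0.154×0.6780) = 0.9009; e^(−k_r t) = e^(−1.10×0.6780) = 0.4744.
D = 7.749 × (0.9009 − 0.4744) + 2.31 × 0.4744 = 3.305 + 1.096 = 4.401 mg/L.
DO = C_s − D = 10.6 − 4.401 = 6.199 mg/L.

DO ≈ 6.20 mg/L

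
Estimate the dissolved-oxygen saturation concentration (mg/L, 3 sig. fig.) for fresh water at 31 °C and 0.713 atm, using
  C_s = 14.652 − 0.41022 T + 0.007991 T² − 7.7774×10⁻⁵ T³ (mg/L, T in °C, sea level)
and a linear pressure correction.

At sea level: C_s = 14.652 − 0.41022×31 + 0.007991×31² − 7.7774×10⁻⁵×31³ = 7.298 mg/L.
Pressure correction: C_s' = 7.298 × 0.713 = 5.203 mg/L.

C_s ≈ 5.20 mg/L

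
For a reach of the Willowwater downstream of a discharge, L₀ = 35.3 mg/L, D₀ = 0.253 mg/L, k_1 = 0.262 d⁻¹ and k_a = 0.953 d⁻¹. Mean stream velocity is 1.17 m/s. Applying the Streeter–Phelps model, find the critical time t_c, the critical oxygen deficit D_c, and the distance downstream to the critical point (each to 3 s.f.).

At the critical point dD/dt = 0, so k_1 L₀ e^(−k_1 t) = k_a D. Substituting D(t) from the Streeter–Phelps equation and solving for t gives
t_c = ln[(k_a/k_1)(1 − D₀(k_a−k_1)/(k_1 L₀))] / (k_a−k_1).
Here k_a−k_1 = 0.6910 d⁻¹ and 1 − D₀(k_a−k_1)/(k_1 L₀) = 1 − 0.253×0.6910/(0.262×35.3) = 0.9811, so
t_c = ln(3.637 × 0.9811) / 0.6910 = 1.272 / 0.6910 = 1.841 d.
D_c = (k_1/k_a) L₀ e^(−k_1 t_c) = (0.262/0.953) × 35.3 × e^(−0.262×1.841) = 0.2749 × 35.3 × 0.6173 = 5.991 mg/L.
x_c = v t_c = 1.17 m/s × 1.841 d × 86400 s/d = 186100 m ≈ 186 km.

t_c ≈ 1.84 d; D_c ≈ 5.99 mg/L; x_c ≈ 186 km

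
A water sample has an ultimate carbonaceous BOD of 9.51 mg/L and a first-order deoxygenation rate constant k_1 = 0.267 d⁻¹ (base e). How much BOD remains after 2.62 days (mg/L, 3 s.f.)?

L_t = L₀ e^(−k_1 t) = 9.51 × e^(−0.267×2.62) = 9.51 × 0.4968 = 4.725 mg/L.

L ≈ 4.72 mg/L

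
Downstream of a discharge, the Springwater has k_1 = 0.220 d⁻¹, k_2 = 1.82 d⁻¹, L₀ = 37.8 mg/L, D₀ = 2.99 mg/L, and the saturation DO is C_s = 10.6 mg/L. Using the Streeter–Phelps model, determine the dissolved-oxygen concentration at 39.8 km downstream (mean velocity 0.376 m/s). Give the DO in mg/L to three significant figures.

Travel time t = x/v = 39.8 km / (0.376 m/s) = 39800 m / 0.376 m/s = 105900 s = 1.225 d.
k_1 L₀/(k_2−k_1) = 0.220×37.8/(1.82−0.220) = 8.316/1.600 = 5.197 mg/L.
e^(−k_1 t) = e^(−0.220×1.225) = 0.7637; e^(−k_2 t) = e^(−1.82×1.225) = 0.1076.
D = 5.197 × (0.7637 − 0.1076) + 2.99 × 0.1076 = 3.411 + 0.3216 = 3.732 mg/L.
DO = C_s − D = 10.6 − 3.732 = 6.868 mg/L.

DO ≈ 6.87 mg/L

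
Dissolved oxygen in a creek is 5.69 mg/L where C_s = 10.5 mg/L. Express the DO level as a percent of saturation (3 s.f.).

% saturation = C/C_s × 100 = 5.69/10.5 × 100 = 54.2 %.

54.2 % saturation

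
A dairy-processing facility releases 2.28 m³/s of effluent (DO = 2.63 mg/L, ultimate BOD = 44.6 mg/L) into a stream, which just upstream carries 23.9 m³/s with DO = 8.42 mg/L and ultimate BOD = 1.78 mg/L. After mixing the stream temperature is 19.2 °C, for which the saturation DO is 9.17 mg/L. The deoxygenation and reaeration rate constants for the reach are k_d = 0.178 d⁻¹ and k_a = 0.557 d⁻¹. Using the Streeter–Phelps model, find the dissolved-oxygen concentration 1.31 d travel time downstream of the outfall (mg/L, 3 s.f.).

DO ≈ 7.76 mg/L

Mixed DO = (23.9×8.42 + 2.28×2.63)/(23.9+2.28) = 207.2/26.18 = 7.916 mg/L.
Mixed L₀ = (23.9×1.78 + 2.28×44.6)/(26.18) = 144.2/26.18 = 5.509 mg/L.
Initial deficit D₀ = C_s − DO₀ = 9.17 − 7.916 = 1.254 mg/L.
D(1.31) = [0.178×5.509/(0.557−0.178)](e^(−0.178×1.31) − e^(−0.557×1.31)) + 1.254 e^(−0.557×1.31)
= 2.587 × (0.7920 − 0.4821) + 1.254 × 0.4821 = 1.407 mg/L.
DO = 9.17 − 1.407 = 7.763 mg/L.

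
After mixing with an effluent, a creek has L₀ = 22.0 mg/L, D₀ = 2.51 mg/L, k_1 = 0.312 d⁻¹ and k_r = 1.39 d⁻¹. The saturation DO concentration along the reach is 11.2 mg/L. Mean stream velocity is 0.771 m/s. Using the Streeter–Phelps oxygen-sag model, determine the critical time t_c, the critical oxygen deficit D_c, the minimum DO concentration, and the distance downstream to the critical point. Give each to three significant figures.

t_c ≈ 0.921 d; D_c ≈ 3.70 mg/L; min DO ≈ 7.50 mg/L; x_c ≈ 61.4 km

With k_r/k_1 = 4.455 and 1 − D₀(k_r−k_1)/(k_1 L₀) = 0.6058,
t_c = ln(4.455 × 0.6058) / (1.39 − 0.312) = ln(2.699) / 1.078 = 0.9929/1.078 = 0.9210 d.
D_c = (k_1/k_r) L₀ e^(−k_1 t_c) = (0.312/1.39) × 22.0 × e^(−0.312×0.9210) = 0.2245 × 22.0 × 0.7502 = 3.705 mg/L.
Minimum DO = C_s − D_c = 11.2 − 3.705 = 7.495 mg/L.
x_c = v t_c = 0.771 m/s × 0.9210 d × 86400 s/d = 61350 m ≈ 61.4 km.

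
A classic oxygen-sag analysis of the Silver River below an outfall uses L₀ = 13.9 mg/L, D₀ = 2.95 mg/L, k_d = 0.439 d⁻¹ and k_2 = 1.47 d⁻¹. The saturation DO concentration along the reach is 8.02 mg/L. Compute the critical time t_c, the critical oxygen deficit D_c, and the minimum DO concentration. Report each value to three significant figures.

t_c = [1/(k_2−k_d)] ln[(k_2/k_d)(1 − D₀(k_2−k_d)/(k_d L₀))]
= [1/(1.47−0.439)] ln[(1.47/0.439)(1 − 2.95×1.031/(0.439×13.9))]
= (1/1.031) ln[3.349 × 0.5016] = 0.9699 × ln(1.680) = 0.9699 × 0.5185 = 0.5029 d.
D_c = (k_d/k_2) L₀ e^(−k_d t_c) = (0.439/1.47) × 13.9 × e^(−0.439×0.5029) = 0.2986 × 13.9 × 0.8019 = 3.329 mg/L.
Minimum DO = C_s − D_c = 8.02 − 3.329 = 4.691 mg/L.

t_c ≈ 0.503 d; D_c ≈ 3.33 mg/L; min DO ≈ 4.69 mg/L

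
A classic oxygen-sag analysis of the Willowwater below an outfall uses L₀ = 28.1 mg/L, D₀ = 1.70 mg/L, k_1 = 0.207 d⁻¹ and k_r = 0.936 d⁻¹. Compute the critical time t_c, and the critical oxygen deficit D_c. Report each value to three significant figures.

t_c ≈ 1.74 d; D_c ≈ 4.33 mg/L

At the critical point dD/dt = 0, so k_1 L₀ e^(−k_1 t) = k_r D. Substituting D(t) from the Streeter–Phelps equation and solving for t gives
t_c = ln[(k_r/k_1)(1 − D₀(k_r−k_1)/(k_1 L₀))] / (k_r−k_1).
Here k_r−k_1 = 0.7290 d⁻¹ and 1 − D₀(k_r−k_1)/(k_1 L₀) = 1 − 1.70×0.7290/(0.207×28.1) = 0.7869, so
t_c = ln(4.522 × 0.7869) / 0.7290 = 1.269 / 0.7290 = 1.741 d.
L(t_c) = L₀ e^(−k_1 t_c) = 28.1 × 0.6974 = 19.60 mg/L, and at the critical point k_r D_c = k_1 L, so D_c = (0.207/0.936) × 19.60 = 4.334 mg/L.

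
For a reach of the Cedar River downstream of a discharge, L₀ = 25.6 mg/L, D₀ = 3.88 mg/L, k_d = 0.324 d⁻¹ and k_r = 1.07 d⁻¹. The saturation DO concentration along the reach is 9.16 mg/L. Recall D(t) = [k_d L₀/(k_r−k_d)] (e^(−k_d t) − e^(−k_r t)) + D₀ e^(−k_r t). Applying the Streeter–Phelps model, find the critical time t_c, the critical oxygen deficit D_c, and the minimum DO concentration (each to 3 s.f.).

t_c ≈ 1.03 d; D_c ≈ 5.56 mg/L; min DO ≈ 3.60 mg/L

At the critical point dD/dt = 0, so k_d L₀ e^(−k_d t) = k_r D. Substituting D(t) from the Streeter–Phelps equation and solving for t gives
t_c = ln[(k_r/k_d)(1 − D₀(k_r−k_d)/(k_d L₀))] / (k_r−k_d).
Here k_r−k_d = 0.7460 d⁻¹ and 1 − D₀(k_r−k_d)/(k_d L₀) = 1 − 3.88×0.7460/(0.324×25.6) = 0.6510, so
t_c = ln(3.302 × 0.6510) / 0.7460 = 0.7655 / 0.7460 = 1.026 d.
D_c = (k_d/k_r) L₀ e^(−k_d t_c) = (0.324/1.07) × 25.6 × e^(−0.324×1.026) = 0.3028 × 25.6 × 0.7172 = 5.559 mg/L.
Minimum DO = C_s − D_c = 9.16 − 5.559 = 3.601 mg/L.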